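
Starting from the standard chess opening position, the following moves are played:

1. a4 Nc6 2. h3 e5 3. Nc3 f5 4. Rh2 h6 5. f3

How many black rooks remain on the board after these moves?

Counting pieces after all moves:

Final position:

  a b c d e f g h
  ─────────────────
8│♜ · ♝ ♛ ♚ ♝ ♞ ♜│8
7│♟ ♟ ♟ ♟ · · ♟ ·│7
6│· · ♞ · · · · ♟│6
5│· · · · ♟ ♟ · ·│5
4│♙ · · · · · · ·│4
3│· · ♘ · · ♙ · ♙│3
2│· ♙ ♙ ♙ ♙ · ♙ ♖│2
1│♖ · ♗ ♕ ♔ ♗ ♘ ·│1
  ─────────────────
  a b c d e f g h


2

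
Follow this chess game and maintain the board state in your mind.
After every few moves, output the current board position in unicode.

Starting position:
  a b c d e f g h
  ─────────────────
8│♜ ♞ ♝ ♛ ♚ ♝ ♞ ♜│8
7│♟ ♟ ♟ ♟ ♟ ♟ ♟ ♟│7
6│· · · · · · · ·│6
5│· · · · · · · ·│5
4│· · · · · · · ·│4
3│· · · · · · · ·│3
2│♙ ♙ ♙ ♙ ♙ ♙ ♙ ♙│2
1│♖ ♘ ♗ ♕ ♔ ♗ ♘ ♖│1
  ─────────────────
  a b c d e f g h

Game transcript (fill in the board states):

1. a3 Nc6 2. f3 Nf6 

  a b c d e f g h
  ─────────────────
8│♜ · ♝ ♛ ♚ ♝ · ♜│8
7│♟ ♟ ♟ ♟ ♟ ♟ ♟ ♟│7
6│· · ♞ · · ♞ · ·│6
5│· · · · · · · ·│5
4│· · · · · · · ·│4
3│♙ · · · · ♙ · ·│3
2│· ♙ ♙ ♙ ♙ · ♙ ♙│2
1│♖ ♘ ♗ ♕ ♔ ♗ ♘ ♖│1
  ─────────────────
  a b c d e f g h

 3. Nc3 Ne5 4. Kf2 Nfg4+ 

  a b c d e f g h
  ─────────────────
8│♜ · ♝ ♛ ♚ ♝ · ♜│8
7│♟ ♟ ♟ ♟ ♟ ♟ ♟ ♟│7
6│· · · · · · · ·│6
5│· · · · ♞ · · ·│5
4│· · · · · · ♞ ·│4
3│♙ · ♘ · · ♙ · ·│3
2│· ♙ ♙ ♙ ♙ ♔ ♙ ♙│2
1│♖ · ♗ ♕ · ♗ ♘ ♖│1
  ─────────────────
  a b c d e f g h

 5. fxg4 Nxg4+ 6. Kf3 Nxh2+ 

  a b c d e f g h
  ─────────────────
8│♜ · ♝ ♛ ♚ ♝ · ♜│8
7│♟ ♟ ♟ ♟ ♟ ♟ ♟ ♟│7
6│· · · · · · · ·│6
5│· · · · · · · ·│5
4│· · · · · · · ·│4
3│♙ · ♘ · · ♔ · ·│3
2│· ♙ ♙ ♙ ♙ · ♙ ♞│2
1│♖ · ♗ ♕ · ♗ ♘ ♖│1
  ─────────────────
  a b c d e f g h

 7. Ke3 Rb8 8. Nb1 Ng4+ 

  a b c d e f g h
  ─────────────────
8│· ♜ ♝ ♛ ♚ ♝ · ♜│8
7│♟ ♟ ♟ ♟ ♟ ♟ ♟ ♟│7
6│· · · · · · · ·│6
5│· · · · · · · ·│5
4│· · · · · · ♞ ·│4
3│♙ · · · ♔ · · ·│3
2│· ♙ ♙ ♙ ♙ · ♙ ·│2
1│♖ ♘ ♗ ♕ · ♗ ♘ ♖│1
  ─────────────────
  a b c d e f g h



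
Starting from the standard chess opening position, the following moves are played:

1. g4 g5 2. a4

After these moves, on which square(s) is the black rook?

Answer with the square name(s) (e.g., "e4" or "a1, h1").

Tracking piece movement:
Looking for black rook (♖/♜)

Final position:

  a b c d e f g h
  ─────────────────
8│♜ ♞ ♝ ♛ ♚ ♝ ♞ ♜│8
7│♟ ♟ ♟ ♟ ♟ ♟ · ♟│7
6│· · · · · · · ·│6
5│· · · · · · ♟ ·│5
4│♙ · · · · · ♙ ·│4
3│· · · · · · · ·│3
2│· ♙ ♙ ♙ ♙ ♙ · ♙│2
1│♖ ♘ ♗ ♕ ♔ ♗ ♘ ♖│1
  ─────────────────
  a b c d e f g h


a8, h8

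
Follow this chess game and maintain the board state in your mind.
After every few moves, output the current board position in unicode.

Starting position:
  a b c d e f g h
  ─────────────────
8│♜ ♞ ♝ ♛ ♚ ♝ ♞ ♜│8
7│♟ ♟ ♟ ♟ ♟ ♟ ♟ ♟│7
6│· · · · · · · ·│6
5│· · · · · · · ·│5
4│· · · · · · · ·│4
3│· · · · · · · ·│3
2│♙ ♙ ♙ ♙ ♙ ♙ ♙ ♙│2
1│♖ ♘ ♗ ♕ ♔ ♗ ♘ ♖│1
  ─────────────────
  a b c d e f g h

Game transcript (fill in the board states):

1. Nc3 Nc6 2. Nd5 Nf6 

  a b c d e f g h
  ─────────────────
8│♜ · ♝ ♛ ♚ ♝ · ♜│8
7│♟ ♟ ♟ ♟ ♟ ♟ ♟ ♟│7
6│· · ♞ · · ♞ · ·│6
5│· · · ♘ · · · ·│5
4│· · · · · · · ·│4
3│· · · · · · · ·│3
2│♙ ♙ ♙ ♙ ♙ ♙ ♙ ♙│2
1│♖ · ♗ ♕ ♔ ♗ ♘ ♖│1
  ─────────────────
  a b c d e f g h

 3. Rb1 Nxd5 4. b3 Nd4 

  a b c d e f g h
  ─────────────────
8│♜ · ♝ ♛ ♚ ♝ · ♜│8
7│♟ ♟ ♟ ♟ ♟ ♟ ♟ ♟│7
6│· · · · · · · ·│6
5│· · · ♞ · · · ·│5
4│· · · ♞ · · · ·│4
3│· ♙ · · · · · ·│3
2│♙ · ♙ ♙ ♙ ♙ ♙ ♙│2
1│· ♖ ♗ ♕ ♔ ♗ ♘ ♖│1
  ─────────────────
  a b c d e f g h

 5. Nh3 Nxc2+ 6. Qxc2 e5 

  a b c d e f g h
  ─────────────────
8│♜ · ♝ ♛ ♚ ♝ · ♜│8
7│♟ ♟ ♟ ♟ · ♟ ♟ ♟│7
6│· · · · · · · ·│6
5│· · · ♞ ♟ · · ·│5
4│· · · · · · · ·│4
3│· ♙ · · · · · ♘│3
2│♙ · ♕ ♙ ♙ ♙ ♙ ♙│2
1│· ♖ ♗ · ♔ ♗ · ♖│1
  ─────────────────
  a b c d e f g h

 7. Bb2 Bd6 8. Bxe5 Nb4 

  a b c d e f g h
  ─────────────────
8│♜ · ♝ ♛ ♚ · · ♜│8
7│♟ ♟ ♟ ♟ · ♟ ♟ ♟│7
6│· · · ♝ · · · ·│6
5│· · · · ♗ · · ·│5
4│· ♞ · · · · · ·│4
3│· ♙ · · · · · ♘│3
2│♙ · ♕ ♙ ♙ ♙ ♙ ♙│2
1│· ♖ · · ♔ ♗ · ♖│1
  ─────────────────
  a b c d e f g h



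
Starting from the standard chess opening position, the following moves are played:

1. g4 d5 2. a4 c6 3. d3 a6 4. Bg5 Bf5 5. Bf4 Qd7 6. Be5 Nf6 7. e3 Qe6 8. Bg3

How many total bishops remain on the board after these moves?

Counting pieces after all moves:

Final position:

  a b c d e f g h
  ─────────────────
8│♜ ♞ · · ♚ ♝ · ♜│8
7│· ♟ · · ♟ ♟ ♟ ♟│7
6│♟ · ♟ · ♛ ♞ · ·│6
5│· · · ♟ · ♝ · ·│5
4│♙ · · · · · ♙ ·│4
3│· · · ♙ ♙ · ♗ ·│3
2│· ♙ ♙ · · ♙ · ♙│2
1│♖ ♘ · ♕ ♔ ♗ ♘ ♖│1
  ─────────────────
  a b c d e f g h


4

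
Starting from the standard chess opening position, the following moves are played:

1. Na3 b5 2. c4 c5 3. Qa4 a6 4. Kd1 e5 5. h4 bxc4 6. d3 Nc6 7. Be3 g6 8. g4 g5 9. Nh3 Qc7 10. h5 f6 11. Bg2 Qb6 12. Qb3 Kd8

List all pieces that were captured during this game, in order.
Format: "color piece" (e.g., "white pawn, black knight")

Tracking captures:
  bxc4: captured white pawn

white pawn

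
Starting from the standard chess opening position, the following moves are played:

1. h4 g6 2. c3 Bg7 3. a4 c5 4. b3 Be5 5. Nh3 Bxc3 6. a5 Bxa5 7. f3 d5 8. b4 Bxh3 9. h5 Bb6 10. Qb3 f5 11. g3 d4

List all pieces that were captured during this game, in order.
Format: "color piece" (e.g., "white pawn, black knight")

Tracking captures:
  Bxc3: captured white pawn
  Bxa5: captured white pawn
  Bxh3: captured white knight

white pawn, white pawn, white knight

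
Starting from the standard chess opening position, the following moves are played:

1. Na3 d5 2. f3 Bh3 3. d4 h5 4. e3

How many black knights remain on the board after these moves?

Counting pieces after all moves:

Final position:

  a b c d e f g h
  ─────────────────
8│♜ ♞ · ♛ ♚ ♝ ♞ ♜│8
7│♟ ♟ ♟ · ♟ ♟ ♟ ·│7
6│· · · · · · · ·│6
5│· · · ♟ · · · ♟│5
4│· · · ♙ · · · ·│4
3│♘ · · · ♙ ♙ · ♝│3
2│♙ ♙ ♙ · · · ♙ ♙│2
1│♖ · ♗ ♕ ♔ ♗ ♘ ♖│1
  ─────────────────
  a b c d e f g h


2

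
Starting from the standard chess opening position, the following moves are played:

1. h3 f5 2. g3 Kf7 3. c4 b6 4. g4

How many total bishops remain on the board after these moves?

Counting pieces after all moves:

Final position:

  a b c d e f g h
  ─────────────────
8│♜ ♞ ♝ ♛ · ♝ ♞ ♜│8
7│♟ · ♟ ♟ ♟ ♚ ♟ ♟│7
6│· ♟ · · · · · ·│6
5│· · · · · ♟ · ·│5
4│· · ♙ · · · ♙ ·│4
3│· · · · · · · ♙│3
2│♙ ♙ · ♙ ♙ ♙ · ·│2
1│♖ ♘ ♗ ♕ ♔ ♗ ♘ ♖│1
  ─────────────────
  a b c d e f g h


4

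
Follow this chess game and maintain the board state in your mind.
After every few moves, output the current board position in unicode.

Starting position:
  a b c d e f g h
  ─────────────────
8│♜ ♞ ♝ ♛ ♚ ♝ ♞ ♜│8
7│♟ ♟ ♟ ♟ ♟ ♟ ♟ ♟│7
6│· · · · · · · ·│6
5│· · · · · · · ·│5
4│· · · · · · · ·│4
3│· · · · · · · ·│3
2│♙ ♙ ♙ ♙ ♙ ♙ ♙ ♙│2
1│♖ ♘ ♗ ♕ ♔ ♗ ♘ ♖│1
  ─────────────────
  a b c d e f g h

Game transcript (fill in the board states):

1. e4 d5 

  a b c d e f g h
  ─────────────────
8│♜ ♞ ♝ ♛ ♚ ♝ ♞ ♜│8
7│♟ ♟ ♟ · ♟ ♟ ♟ ♟│7
6│· · · · · · · ·│6
5│· · · ♟ · · · ·│5
4│· · · · ♙ · · ·│4
3│· · · · · · · ·│3
2│♙ ♙ ♙ ♙ · ♙ ♙ ♙│2
1│♖ ♘ ♗ ♕ ♔ ♗ ♘ ♖│1
  ─────────────────
  a b c d e f g h

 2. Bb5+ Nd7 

  a b c d e f g h
  ─────────────────
8│♜ · ♝ ♛ ♚ ♝ ♞ ♜│8
7│♟ ♟ ♟ ♞ ♟ ♟ ♟ ♟│7
6│· · · · · · · ·│6
5│· ♗ · ♟ · · · ·│5
4│· · · · ♙ · · ·│4
3│· · · · · · · ·│3
2│♙ ♙ ♙ ♙ · ♙ ♙ ♙│2
1│♖ ♘ ♗ ♕ ♔ · ♘ ♖│1
  ─────────────────
  a b c d e f g h

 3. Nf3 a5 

  a b c d e f g h
  ─────────────────
8│♜ · ♝ ♛ ♚ ♝ ♞ ♜│8
7│· ♟ ♟ ♞ ♟ ♟ ♟ ♟│7
6│· · · · · · · ·│6
5│♟ ♗ · ♟ · · · ·│5
4│· · · · ♙ · · ·│4
3│· · · · · ♘ · ·│3
2│♙ ♙ ♙ ♙ · ♙ ♙ ♙│2
1│♖ ♘ ♗ ♕ ♔ · · ♖│1
  ─────────────────
  a b c d e f g h

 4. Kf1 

  a b c d e f g h
  ─────────────────
8│♜ · ♝ ♛ ♚ ♝ ♞ ♜│8
7│· ♟ ♟ ♞ ♟ ♟ ♟ ♟│7
6│· · · · · · · ·│6
5│♟ ♗ · ♟ · · · ·│5
4│· · · · ♙ · · ·│4
3│· · · · · ♘ · ·│3
2│♙ ♙ ♙ ♙ · ♙ ♙ ♙│2
1│♖ ♘ ♗ ♕ · ♔ · ♖│1
  ─────────────────
  a b c d e f g h


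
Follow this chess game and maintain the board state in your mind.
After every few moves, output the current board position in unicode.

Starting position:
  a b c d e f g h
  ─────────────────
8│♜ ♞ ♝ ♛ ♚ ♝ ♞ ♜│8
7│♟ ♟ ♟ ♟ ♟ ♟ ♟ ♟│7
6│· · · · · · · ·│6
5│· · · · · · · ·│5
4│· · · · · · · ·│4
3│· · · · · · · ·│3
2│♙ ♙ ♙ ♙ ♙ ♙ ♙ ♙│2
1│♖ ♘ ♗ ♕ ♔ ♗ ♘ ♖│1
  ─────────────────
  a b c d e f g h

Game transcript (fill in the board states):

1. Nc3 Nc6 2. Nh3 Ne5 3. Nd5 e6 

  a b c d e f g h
  ─────────────────
8│♜ · ♝ ♛ ♚ ♝ ♞ ♜│8
7│♟ ♟ ♟ ♟ · ♟ ♟ ♟│7
6│· · · · ♟ · · ·│6
5│· · · ♘ ♞ · · ·│5
4│· · · · · · · ·│4
3│· · · · · · · ♘│3
2│♙ ♙ ♙ ♙ ♙ ♙ ♙ ♙│2
1│♖ · ♗ ♕ ♔ ♗ · ♖│1
  ─────────────────
  a b c d e f g h

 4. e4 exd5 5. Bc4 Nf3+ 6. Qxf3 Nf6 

  a b c d e f g h
  ─────────────────
8│♜ · ♝ ♛ ♚ ♝ · ♜│8
7│♟ ♟ ♟ ♟ · ♟ ♟ ♟│7
6│· · · · · ♞ · ·│6
5│· · · ♟ · · · ·│5
4│· · ♗ · ♙ · · ·│4
3│· · · · · ♕ · ♘│3
2│♙ ♙ ♙ ♙ · ♙ ♙ ♙│2
1│♖ · ♗ · ♔ · · ♖│1
  ─────────────────
  a b c d e f g h

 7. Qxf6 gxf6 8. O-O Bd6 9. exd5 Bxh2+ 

  a b c d e f g h
  ─────────────────
8│♜ · ♝ ♛ ♚ · · ♜│8
7│♟ ♟ ♟ ♟ · ♟ · ♟│7
6│· · · · · ♟ · ·│6
5│· · · ♙ · · · ·│5
4│· · ♗ · · · · ·│4
3│· · · · · · · ♘│3
2│♙ ♙ ♙ ♙ · ♙ ♙ ♝│2
1│♖ · ♗ · · ♖ ♔ ·│1
  ─────────────────
  a b c d e f g h

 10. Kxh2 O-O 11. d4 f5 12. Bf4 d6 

  a b c d e f g h
  ─────────────────
8│♜ · ♝ ♛ · ♜ ♚ ·│8
7│♟ ♟ ♟ · · ♟ · ♟│7
6│· · · ♟ · · · ·│6
5│· · · ♙ · ♟ · ·│5
4│· · ♗ ♙ · ♗ · ·│4
3│· · · · · · · ♘│3
2│♙ ♙ ♙ · · ♙ ♙ ♔│2
1│♖ · · · · ♖ · ·│1
  ─────────────────
  a b c d e f g h

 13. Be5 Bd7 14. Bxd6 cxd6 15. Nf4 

  a b c d e f g h
  ─────────────────
8│♜ · · ♛ · ♜ ♚ ·│8
7│♟ ♟ · ♝ · ♟ · ♟│7
6│· · · ♟ · · · ·│6
5│· · · ♙ · ♟ · ·│5
4│· · ♗ ♙ · ♘ · ·│4
3│· · · · · · · ·│3
2│♙ ♙ ♙ · · ♙ ♙ ♔│2
1│♖ · · · · ♖ · ·│1
  ─────────────────
  a b c d e f g h


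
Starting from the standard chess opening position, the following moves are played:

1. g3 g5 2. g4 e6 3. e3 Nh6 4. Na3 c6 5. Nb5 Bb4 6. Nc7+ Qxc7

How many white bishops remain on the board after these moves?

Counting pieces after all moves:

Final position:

  a b c d e f g h
  ─────────────────
8│♜ ♞ ♝ · ♚ · · ♜│8
7│♟ ♟ ♛ ♟ · ♟ · ♟│7
6│· · ♟ · ♟ · · ♞│6
5│· · · · · · ♟ ·│5
4│· ♝ · · · · ♙ ·│4
3│· · · · ♙ · · ·│3
2│♙ ♙ ♙ ♙ · ♙ · ♙│2
1│♖ · ♗ ♕ ♔ ♗ ♘ ♖│1
  ─────────────────
  a b c d e f g h


2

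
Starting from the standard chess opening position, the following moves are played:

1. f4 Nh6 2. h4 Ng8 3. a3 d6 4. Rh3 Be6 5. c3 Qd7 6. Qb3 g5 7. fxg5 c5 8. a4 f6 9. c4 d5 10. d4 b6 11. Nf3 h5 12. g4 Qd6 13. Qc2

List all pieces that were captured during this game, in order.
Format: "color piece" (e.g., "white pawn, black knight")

Tracking captures:
  fxg5: captured black pawn

black pawn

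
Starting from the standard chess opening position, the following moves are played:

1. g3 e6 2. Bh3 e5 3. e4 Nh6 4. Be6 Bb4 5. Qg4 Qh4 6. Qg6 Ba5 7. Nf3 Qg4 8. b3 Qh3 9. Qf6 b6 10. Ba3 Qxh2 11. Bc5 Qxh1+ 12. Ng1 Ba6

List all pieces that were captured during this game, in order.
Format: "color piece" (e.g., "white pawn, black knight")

Tracking captures:
  Qxh2: captured white pawn
  Qxh1+: captured white rook

white pawn, white rook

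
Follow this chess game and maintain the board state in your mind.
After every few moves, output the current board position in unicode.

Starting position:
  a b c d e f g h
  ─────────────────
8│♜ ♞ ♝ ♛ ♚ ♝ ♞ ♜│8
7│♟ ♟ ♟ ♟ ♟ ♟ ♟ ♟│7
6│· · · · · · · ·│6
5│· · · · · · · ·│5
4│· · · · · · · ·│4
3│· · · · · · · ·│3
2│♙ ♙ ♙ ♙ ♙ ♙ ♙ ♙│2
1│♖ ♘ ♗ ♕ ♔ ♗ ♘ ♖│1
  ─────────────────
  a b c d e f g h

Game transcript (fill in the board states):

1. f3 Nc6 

  a b c d e f g h
  ─────────────────
8│♜ · ♝ ♛ ♚ ♝ ♞ ♜│8
7│♟ ♟ ♟ ♟ ♟ ♟ ♟ ♟│7
6│· · ♞ · · · · ·│6
5│· · · · · · · ·│5
4│· · · · · · · ·│4
3│· · · · · ♙ · ·│3
2│♙ ♙ ♙ ♙ ♙ · ♙ ♙│2
1│♖ ♘ ♗ ♕ ♔ ♗ ♘ ♖│1
  ─────────────────
  a b c d e f g h

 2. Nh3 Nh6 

  a b c d e f g h
  ─────────────────
8│♜ · ♝ ♛ ♚ ♝ · ♜│8
7│♟ ♟ ♟ ♟ ♟ ♟ ♟ ♟│7
6│· · ♞ · · · · ♞│6
5│· · · · · · · ·│5
4│· · · · · · · ·│4
3│· · · · · ♙ · ♘│3
2│♙ ♙ ♙ ♙ ♙ · ♙ ♙│2
1│♖ ♘ ♗ ♕ ♔ ♗ · ♖│1
  ─────────────────
  a b c d e f g h

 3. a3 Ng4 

  a b c d e f g h
  ─────────────────
8│♜ · ♝ ♛ ♚ ♝ · ♜│8
7│♟ ♟ ♟ ♟ ♟ ♟ ♟ ♟│7
6│· · ♞ · · · · ·│6
5│· · · · · · · ·│5
4│· · · · · · ♞ ·│4
3│♙ · · · · ♙ · ♘│3
2│· ♙ ♙ ♙ ♙ · ♙ ♙│2
1│♖ ♘ ♗ ♕ ♔ ♗ · ♖│1
  ─────────────────
  a b c d e f g h

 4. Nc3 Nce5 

  a b c d e f g h
  ─────────────────
8│♜ · ♝ ♛ ♚ ♝ · ♜│8
7│♟ ♟ ♟ ♟ ♟ ♟ ♟ ♟│7
6│· · · · · · · ·│6
5│· · · · ♞ · · ·│5
4│· · · · · · ♞ ·│4
3│♙ · ♘ · · ♙ · ♘│3
2│· ♙ ♙ ♙ ♙ · ♙ ♙│2
1│♖ · ♗ ♕ ♔ ♗ · ♖│1
  ─────────────────
  a b c d e f g h



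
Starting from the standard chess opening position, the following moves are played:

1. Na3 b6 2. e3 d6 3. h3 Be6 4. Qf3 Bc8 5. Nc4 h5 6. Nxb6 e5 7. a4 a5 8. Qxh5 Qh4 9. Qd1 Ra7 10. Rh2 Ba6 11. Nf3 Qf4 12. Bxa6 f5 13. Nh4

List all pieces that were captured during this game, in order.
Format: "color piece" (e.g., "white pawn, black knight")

Tracking captures:
  Nxb6: captured black pawn
  Qxh5: captured black pawn
  Bxa6: captured black bishop

black pawn, black pawn, black bishop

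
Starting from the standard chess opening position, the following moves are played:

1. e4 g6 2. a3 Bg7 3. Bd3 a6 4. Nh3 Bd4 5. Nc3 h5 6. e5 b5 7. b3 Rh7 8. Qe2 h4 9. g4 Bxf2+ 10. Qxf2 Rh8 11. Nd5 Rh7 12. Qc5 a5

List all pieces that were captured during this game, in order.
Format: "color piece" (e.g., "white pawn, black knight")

Tracking captures:
  Bxf2+: captured white pawn
  Qxf2: captured black bishop

white pawn, black bishop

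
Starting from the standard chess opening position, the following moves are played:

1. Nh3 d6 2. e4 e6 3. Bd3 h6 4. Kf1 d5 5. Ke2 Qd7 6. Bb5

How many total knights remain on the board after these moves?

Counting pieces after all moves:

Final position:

  a b c d e f g h
  ─────────────────
8│♜ ♞ ♝ · ♚ ♝ ♞ ♜│8
7│♟ ♟ ♟ ♛ · ♟ ♟ ·│7
6│· · · · ♟ · · ♟│6
5│· ♗ · ♟ · · · ·│5
4│· · · · ♙ · · ·│4
3│· · · · · · · ♘│3
2│♙ ♙ ♙ ♙ ♔ ♙ ♙ ♙│2
1│♖ ♘ ♗ ♕ · · · ♖│1
  ─────────────────
  a b c d e f g h


4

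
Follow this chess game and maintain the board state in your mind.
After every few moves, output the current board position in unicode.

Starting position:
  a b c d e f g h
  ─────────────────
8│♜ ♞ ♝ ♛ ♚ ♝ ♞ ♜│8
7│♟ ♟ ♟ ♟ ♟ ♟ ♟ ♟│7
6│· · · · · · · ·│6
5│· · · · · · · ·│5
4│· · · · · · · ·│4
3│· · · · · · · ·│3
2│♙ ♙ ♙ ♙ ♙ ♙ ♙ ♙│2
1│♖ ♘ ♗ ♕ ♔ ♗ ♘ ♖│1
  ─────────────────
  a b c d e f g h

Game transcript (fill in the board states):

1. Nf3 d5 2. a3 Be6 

  a b c d e f g h
  ─────────────────
8│♜ ♞ · ♛ ♚ ♝ ♞ ♜│8
7│♟ ♟ ♟ · ♟ ♟ ♟ ♟│7
6│· · · · ♝ · · ·│6
5│· · · ♟ · · · ·│5
4│· · · · · · · ·│4
3│♙ · · · · ♘ · ·│3
2│· ♙ ♙ ♙ ♙ ♙ ♙ ♙│2
1│♖ ♘ ♗ ♕ ♔ ♗ · ♖│1
  ─────────────────
  a b c d e f g h

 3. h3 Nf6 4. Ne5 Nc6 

  a b c d e f g h
  ─────────────────
8│♜ · · ♛ ♚ ♝ · ♜│8
7│♟ ♟ ♟ · ♟ ♟ ♟ ♟│7
6│· · ♞ · ♝ ♞ · ·│6
5│· · · ♟ ♘ · · ·│5
4│· · · · · · · ·│4
3│♙ · · · · · · ♙│3
2│· ♙ ♙ ♙ ♙ ♙ ♙ ·│2
1│♖ ♘ ♗ ♕ ♔ ♗ · ♖│1
  ─────────────────
  a b c d e f g h

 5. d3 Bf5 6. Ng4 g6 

  a b c d e f g h
  ─────────────────
8│♜ · · ♛ ♚ ♝ · ♜│8
7│♟ ♟ ♟ · ♟ ♟ · ♟│7
6│· · ♞ · · ♞ ♟ ·│6
5│· · · ♟ · ♝ · ·│5
4│· · · · · · ♘ ·│4
3│♙ · · ♙ · · · ♙│3
2│· ♙ ♙ · ♙ ♙ ♙ ·│2
1│♖ ♘ ♗ ♕ ♔ ♗ · ♖│1
  ─────────────────
  a b c d e f g h



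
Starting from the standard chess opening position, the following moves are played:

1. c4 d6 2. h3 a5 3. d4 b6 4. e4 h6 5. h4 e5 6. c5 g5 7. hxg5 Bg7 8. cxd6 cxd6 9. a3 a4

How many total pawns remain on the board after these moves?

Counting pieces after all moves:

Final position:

  a b c d e f g h
  ─────────────────
8│♜ ♞ ♝ ♛ ♚ · ♞ ♜│8
7│· · · · · ♟ ♝ ·│7
6│· ♟ · ♟ · · · ♟│6
5│· · · · ♟ · ♙ ·│5
4│♟ · · ♙ ♙ · · ·│4
3│♙ · · · · · · ·│3
2│· ♙ · · · ♙ ♙ ·│2
1│♖ ♘ ♗ ♕ ♔ ♗ ♘ ♖│1
  ─────────────────
  a b c d e f g h


13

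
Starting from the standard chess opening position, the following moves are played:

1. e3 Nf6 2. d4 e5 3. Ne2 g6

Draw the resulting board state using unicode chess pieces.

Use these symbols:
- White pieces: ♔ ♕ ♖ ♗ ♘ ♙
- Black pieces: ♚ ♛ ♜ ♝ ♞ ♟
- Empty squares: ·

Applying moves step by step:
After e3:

♜ ♞ ♝ ♛ ♚ ♝ ♞ ♜
♟ ♟ ♟ ♟ ♟ ♟ ♟ ♟
· · · · · · · ·
· · · · · · · ·
· · · · · · · ·
· · · · ♙ · · ·
♙ ♙ ♙ ♙ · ♙ ♙ ♙
♖ ♘ ♗ ♕ ♔ ♗ ♘ ♖


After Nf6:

♜ ♞ ♝ ♛ ♚ ♝ · ♜
♟ ♟ ♟ ♟ ♟ ♟ ♟ ♟
· · · · · ♞ · ·
· · · · · · · ·
· · · · · · · ·
· · · · ♙ · · ·
♙ ♙ ♙ ♙ · ♙ ♙ ♙
♖ ♘ ♗ ♕ ♔ ♗ ♘ ♖


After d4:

♜ ♞ ♝ ♛ ♚ ♝ · ♜
♟ ♟ ♟ ♟ ♟ ♟ ♟ ♟
· · · · · ♞ · ·
· · · · · · · ·
· · · ♙ · · · ·
· · · · ♙ · · ·
♙ ♙ ♙ · · ♙ ♙ ♙
♖ ♘ ♗ ♕ ♔ ♗ ♘ ♖


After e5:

♜ ♞ ♝ ♛ ♚ ♝ · ♜
♟ ♟ ♟ ♟ · ♟ ♟ ♟
· · · · · ♞ · ·
· · · · ♟ · · ·
· · · ♙ · · · ·
· · · · ♙ · · ·
♙ ♙ ♙ · · ♙ ♙ ♙
♖ ♘ ♗ ♕ ♔ ♗ ♘ ♖


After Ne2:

♜ ♞ ♝ ♛ ♚ ♝ · ♜
♟ ♟ ♟ ♟ · ♟ ♟ ♟
· · · · · ♞ · ·
· · · · ♟ · · ·
· · · ♙ · · · ·
· · · · ♙ · · ·
♙ ♙ ♙ · ♘ ♙ ♙ ♙
♖ ♘ ♗ ♕ ♔ ♗ · ♖


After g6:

♜ ♞ ♝ ♛ ♚ ♝ · ♜
♟ ♟ ♟ ♟ · ♟ · ♟
· · · · · ♞ ♟ ·
· · · · ♟ · · ·
· · · ♙ · · · ·
· · · · ♙ · · ·
♙ ♙ ♙ · ♘ ♙ ♙ ♙
♖ ♘ ♗ ♕ ♔ ♗ · ♖



  a b c d e f g h
  ─────────────────
8│♜ ♞ ♝ ♛ ♚ ♝ · ♜│8
7│♟ ♟ ♟ ♟ · ♟ · ♟│7
6│· · · · · ♞ ♟ ·│6
5│· · · · ♟ · · ·│5
4│· · · ♙ · · · ·│4
3│· · · · ♙ · · ·│3
2│♙ ♙ ♙ · ♘ ♙ ♙ ♙│2
1│♖ ♘ ♗ ♕ ♔ ♗ · ♖│1
  ─────────────────
  a b c d e f g h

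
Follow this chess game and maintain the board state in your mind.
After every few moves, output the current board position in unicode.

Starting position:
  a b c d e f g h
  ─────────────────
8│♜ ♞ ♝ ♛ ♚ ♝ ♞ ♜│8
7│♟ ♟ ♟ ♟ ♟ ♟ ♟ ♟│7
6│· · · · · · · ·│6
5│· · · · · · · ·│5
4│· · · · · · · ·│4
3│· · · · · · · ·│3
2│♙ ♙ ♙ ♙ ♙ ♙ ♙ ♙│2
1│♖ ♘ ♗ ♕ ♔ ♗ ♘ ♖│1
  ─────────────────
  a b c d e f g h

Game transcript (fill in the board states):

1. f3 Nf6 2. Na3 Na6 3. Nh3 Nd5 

  a b c d e f g h
  ─────────────────
8│♜ · ♝ ♛ ♚ ♝ · ♜│8
7│♟ ♟ ♟ ♟ ♟ ♟ ♟ ♟│7
6│♞ · · · · · · ·│6
5│· · · ♞ · · · ·│5
4│· · · · · · · ·│4
3│♘ · · · · ♙ · ♘│3
2│♙ ♙ ♙ ♙ ♙ · ♙ ♙│2
1│♖ · ♗ ♕ ♔ ♗ · ♖│1
  ─────────────────
  a b c d e f g h

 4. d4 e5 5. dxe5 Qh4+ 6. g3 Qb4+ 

  a b c d e f g h
  ─────────────────
8│♜ · ♝ · ♚ ♝ · ♜│8
7│♟ ♟ ♟ ♟ · ♟ ♟ ♟│7
6│♞ · · · · · · ·│6
5│· · · ♞ ♙ · · ·│5
4│· ♛ · · · · · ·│4
3│♘ · · · · ♙ ♙ ♘│3
2│♙ ♙ ♙ · ♙ · · ♙│2
1│♖ · ♗ ♕ ♔ ♗ · ♖│1
  ─────────────────
  a b c d e f g h

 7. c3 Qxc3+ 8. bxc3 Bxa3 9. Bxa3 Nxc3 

  a b c d e f g h
  ─────────────────
8│♜ · ♝ · ♚ · · ♜│8
7│♟ ♟ ♟ ♟ · ♟ ♟ ♟│7
6│♞ · · · · · · ·│6
5│· · · · ♙ · · ·│5
4│· · · · · · · ·│4
3│♗ · ♞ · · ♙ ♙ ♘│3
2│♙ · · · ♙ · · ♙│2
1│♖ · · ♕ ♔ ♗ · ♖│1
  ─────────────────
  a b c d e f g h

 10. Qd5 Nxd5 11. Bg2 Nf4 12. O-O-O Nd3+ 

  a b c d e f g h
  ─────────────────
8│♜ · ♝ · ♚ · · ♜│8
7│♟ ♟ ♟ ♟ · ♟ ♟ ♟│7
6│♞ · · · · · · ·│6
5│· · · · ♙ · · ·│5
4│· · · · · · · ·│4
3│♗ · · ♞ · ♙ ♙ ♘│3
2│♙ · · · ♙ · ♗ ♙│2
1│· · ♔ ♖ · · · ♖│1
  ─────────────────
  a b c d e f g h

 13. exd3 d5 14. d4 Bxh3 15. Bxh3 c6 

  a b c d e f g h
  ─────────────────
8│♜ · · · ♚ · · ♜│8
7│♟ ♟ · · · ♟ ♟ ♟│7
6│♞ · ♟ · · · · ·│6
5│· · · ♟ ♙ · · ·│5
4│· · · ♙ · · · ·│4
3│♗ · · · · ♙ ♙ ♗│3
2│♙ · · · · · · ♙│2
1│· · ♔ ♖ · · · ♖│1
  ─────────────────
  a b c d e f g h



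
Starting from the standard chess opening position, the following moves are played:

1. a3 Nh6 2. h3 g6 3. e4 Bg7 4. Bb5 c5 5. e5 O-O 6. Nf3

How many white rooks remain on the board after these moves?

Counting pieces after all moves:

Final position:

  a b c d e f g h
  ─────────────────
8│♜ ♞ ♝ ♛ · ♜ ♚ ·│8
7│♟ ♟ · ♟ ♟ ♟ ♝ ♟│7
6│· · · · · · ♟ ♞│6
5│· ♗ ♟ · ♙ · · ·│5
4│· · · · · · · ·│4
3│♙ · · · · ♘ · ♙│3
2│· ♙ ♙ ♙ · ♙ ♙ ·│2
1│♖ ♘ ♗ ♕ ♔ · · ♖│1
  ─────────────────
  a b c d e f g h


2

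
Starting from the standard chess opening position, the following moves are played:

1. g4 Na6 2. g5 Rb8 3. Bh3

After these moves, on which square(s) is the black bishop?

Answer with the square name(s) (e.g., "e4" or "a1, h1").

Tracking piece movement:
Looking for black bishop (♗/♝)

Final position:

  a b c d e f g h
  ─────────────────
8│· ♜ ♝ ♛ ♚ ♝ ♞ ♜│8
7│♟ ♟ ♟ ♟ ♟ ♟ ♟ ♟│7
6│♞ · · · · · · ·│6
5│· · · · · · ♙ ·│5
4│· · · · · · · ·│4
3│· · · · · · · ♗│3
2│♙ ♙ ♙ ♙ ♙ ♙ · ♙│2
1│♖ ♘ ♗ ♕ ♔ · ♘ ♖│1
  ─────────────────
  a b c d e f g h


c8, f8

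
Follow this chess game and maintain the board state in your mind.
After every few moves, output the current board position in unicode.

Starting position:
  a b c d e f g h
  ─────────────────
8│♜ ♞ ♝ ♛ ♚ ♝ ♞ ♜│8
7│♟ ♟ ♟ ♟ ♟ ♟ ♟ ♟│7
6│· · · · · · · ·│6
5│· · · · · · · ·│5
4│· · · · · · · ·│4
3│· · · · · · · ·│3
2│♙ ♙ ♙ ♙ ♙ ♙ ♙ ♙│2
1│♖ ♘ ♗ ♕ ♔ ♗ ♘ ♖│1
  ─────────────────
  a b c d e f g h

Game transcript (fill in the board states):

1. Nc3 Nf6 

  a b c d e f g h
  ─────────────────
8│♜ ♞ ♝ ♛ ♚ ♝ · ♜│8
7│♟ ♟ ♟ ♟ ♟ ♟ ♟ ♟│7
6│· · · · · ♞ · ·│6
5│· · · · · · · ·│5
4│· · · · · · · ·│4
3│· · ♘ · · · · ·│3
2│♙ ♙ ♙ ♙ ♙ ♙ ♙ ♙│2
1│♖ · ♗ ♕ ♔ ♗ ♘ ♖│1
  ─────────────────
  a b c d e f g h

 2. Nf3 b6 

  a b c d e f g h
  ─────────────────
8│♜ ♞ ♝ ♛ ♚ ♝ · ♜│8
7│♟ · ♟ ♟ ♟ ♟ ♟ ♟│7
6│· ♟ · · · ♞ · ·│6
5│· · · · · · · ·│5
4│· · · · · · · ·│4
3│· · ♘ · · ♘ · ·│3
2│♙ ♙ ♙ ♙ ♙ ♙ ♙ ♙│2
1│♖ · ♗ ♕ ♔ ♗ · ♖│1
  ─────────────────
  a b c d e f g h

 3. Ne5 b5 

  a b c d e f g h
  ─────────────────
8│♜ ♞ ♝ ♛ ♚ ♝ · ♜│8
7│♟ · ♟ ♟ ♟ ♟ ♟ ♟│7
6│· · · · · ♞ · ·│6
5│· ♟ · · ♘ · · ·│5
4│· · · · · · · ·│4
3│· · ♘ · · · · ·│3
2│♙ ♙ ♙ ♙ ♙ ♙ ♙ ♙│2
1│♖ · ♗ ♕ ♔ ♗ · ♖│1
  ─────────────────
  a b c d e f g h

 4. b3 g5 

  a b c d e f g h
  ─────────────────
8│♜ ♞ ♝ ♛ ♚ ♝ · ♜│8
7│♟ · ♟ ♟ ♟ ♟ · ♟│7
6│· · · · · ♞ · ·│6
5│· ♟ · · ♘ · ♟ ·│5
4│· · · · · · · ·│4
3│· ♙ ♘ · · · · ·│3
2│♙ · ♙ ♙ ♙ ♙ ♙ ♙│2
1│♖ · ♗ ♕ ♔ ♗ · ♖│1
  ─────────────────
  a b c d e f g h

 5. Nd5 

  a b c d e f g h
  ─────────────────
8│♜ ♞ ♝ ♛ ♚ ♝ · ♜│8
7│♟ · ♟ ♟ ♟ ♟ · ♟│7
6│· · · · · ♞ · ·│6
5│· ♟ · ♘ ♘ · ♟ ·│5
4│· · · · · · · ·│4
3│· ♙ · · · · · ·│3
2│♙ · ♙ ♙ ♙ ♙ ♙ ♙│2
1│♖ · ♗ ♕ ♔ ♗ · ♖│1
  ─────────────────
  a b c d e f g h


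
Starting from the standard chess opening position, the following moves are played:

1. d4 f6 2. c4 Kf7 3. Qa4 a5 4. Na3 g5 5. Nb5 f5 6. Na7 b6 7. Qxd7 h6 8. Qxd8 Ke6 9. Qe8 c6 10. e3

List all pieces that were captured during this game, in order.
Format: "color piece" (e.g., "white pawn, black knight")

Tracking captures:
  Qxd7: captured black pawn
  Qxd8: captured black queen

black pawn, black queen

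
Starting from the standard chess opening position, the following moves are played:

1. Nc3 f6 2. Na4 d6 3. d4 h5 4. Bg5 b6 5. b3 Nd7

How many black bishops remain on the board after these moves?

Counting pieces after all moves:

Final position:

  a b c d e f g h
  ─────────────────
8│♜ · ♝ ♛ ♚ ♝ ♞ ♜│8
7│♟ · ♟ ♞ ♟ · ♟ ·│7
6│· ♟ · ♟ · ♟ · ·│6
5│· · · · · · ♗ ♟│5
4│♘ · · ♙ · · · ·│4
3│· ♙ · · · · · ·│3
2│♙ · ♙ · ♙ ♙ ♙ ♙│2
1│♖ · · ♕ ♔ ♗ ♘ ♖│1
  ─────────────────
  a b c d e f g h


2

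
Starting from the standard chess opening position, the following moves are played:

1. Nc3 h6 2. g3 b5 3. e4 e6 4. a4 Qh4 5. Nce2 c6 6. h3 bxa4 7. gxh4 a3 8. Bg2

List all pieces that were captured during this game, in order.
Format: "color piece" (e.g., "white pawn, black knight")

Tracking captures:
  bxa4: captured white pawn
  gxh4: captured black queen

white pawn, black queen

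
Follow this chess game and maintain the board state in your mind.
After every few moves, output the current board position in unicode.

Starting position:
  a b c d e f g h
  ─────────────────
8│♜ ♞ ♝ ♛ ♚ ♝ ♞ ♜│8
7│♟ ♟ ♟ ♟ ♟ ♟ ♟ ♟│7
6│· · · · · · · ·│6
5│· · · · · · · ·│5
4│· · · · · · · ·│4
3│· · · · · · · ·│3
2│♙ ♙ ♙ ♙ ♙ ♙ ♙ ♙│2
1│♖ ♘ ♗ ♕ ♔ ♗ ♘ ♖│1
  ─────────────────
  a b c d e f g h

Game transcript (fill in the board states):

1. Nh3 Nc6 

  a b c d e f g h
  ─────────────────
8│♜ · ♝ ♛ ♚ ♝ ♞ ♜│8
7│♟ ♟ ♟ ♟ ♟ ♟ ♟ ♟│7
6│· · ♞ · · · · ·│6
5│· · · · · · · ·│5
4│· · · · · · · ·│4
3│· · · · · · · ♘│3
2│♙ ♙ ♙ ♙ ♙ ♙ ♙ ♙│2
1│♖ ♘ ♗ ♕ ♔ ♗ · ♖│1
  ─────────────────
  a b c d e f g h

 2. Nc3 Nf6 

  a b c d e f g h
  ─────────────────
8│♜ · ♝ ♛ ♚ ♝ · ♜│8
7│♟ ♟ ♟ ♟ ♟ ♟ ♟ ♟│7
6│· · ♞ · · ♞ · ·│6
5│· · · · · · · ·│5
4│· · · · · · · ·│4
3│· · ♘ · · · · ♘│3
2│♙ ♙ ♙ ♙ ♙ ♙ ♙ ♙│2
1│♖ · ♗ ♕ ♔ ♗ · ♖│1
  ─────────────────
  a b c d e f g h

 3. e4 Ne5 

  a b c d e f g h
  ─────────────────
8│♜ · ♝ ♛ ♚ ♝ · ♜│8
7│♟ ♟ ♟ ♟ ♟ ♟ ♟ ♟│7
6│· · · · · ♞ · ·│6
5│· · · · ♞ · · ·│5
4│· · · · ♙ · · ·│4
3│· · ♘ · · · · ♘│3
2│♙ ♙ ♙ ♙ · ♙ ♙ ♙│2
1│♖ · ♗ ♕ ♔ ♗ · ♖│1
  ─────────────────
  a b c d e f g h

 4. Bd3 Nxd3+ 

  a b c d e f g h
  ─────────────────
8│♜ · ♝ ♛ ♚ ♝ · ♜│8
7│♟ ♟ ♟ ♟ ♟ ♟ ♟ ♟│7
6│· · · · · ♞ · ·│6
5│· · · · · · · ·│5
4│· · · · ♙ · · ·│4
3│· · ♘ ♞ · · · ♘│3
2│♙ ♙ ♙ ♙ · ♙ ♙ ♙│2
1│♖ · ♗ ♕ ♔ · · ♖│1
  ─────────────────
  a b c d e f g h

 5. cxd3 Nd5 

  a b c d e f g h
  ─────────────────
8│♜ · ♝ ♛ ♚ ♝ · ♜│8
7│♟ ♟ ♟ ♟ ♟ ♟ ♟ ♟│7
6│· · · · · · · ·│6
5│· · · ♞ · · · ·│5
4│· · · · ♙ · · ·│4
3│· · ♘ ♙ · · · ♘│3
2│♙ ♙ · ♙ · ♙ ♙ ♙│2
1│♖ · ♗ ♕ ♔ · · ♖│1
  ─────────────────
  a b c d e f g h



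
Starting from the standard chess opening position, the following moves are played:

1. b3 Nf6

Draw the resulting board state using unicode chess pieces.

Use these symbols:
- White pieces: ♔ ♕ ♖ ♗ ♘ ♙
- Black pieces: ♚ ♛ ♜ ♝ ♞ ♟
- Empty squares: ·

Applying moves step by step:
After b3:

♜ ♞ ♝ ♛ ♚ ♝ ♞ ♜
♟ ♟ ♟ ♟ ♟ ♟ ♟ ♟
· · · · · · · ·
· · · · · · · ·
· · · · · · · ·
· ♙ · · · · · ·
♙ · ♙ ♙ ♙ ♙ ♙ ♙
♖ ♘ ♗ ♕ ♔ ♗ ♘ ♖


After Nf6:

♜ ♞ ♝ ♛ ♚ ♝ · ♜
♟ ♟ ♟ ♟ ♟ ♟ ♟ ♟
· · · · · ♞ · ·
· · · · · · · ·
· · · · · · · ·
· ♙ · · · · · ·
♙ · ♙ ♙ ♙ ♙ ♙ ♙
♖ ♘ ♗ ♕ ♔ ♗ ♘ ♖



  a b c d e f g h
  ─────────────────
8│♜ ♞ ♝ ♛ ♚ ♝ · ♜│8
7│♟ ♟ ♟ ♟ ♟ ♟ ♟ ♟│7
6│· · · · · ♞ · ·│6
5│· · · · · · · ·│5
4│· · · · · · · ·│4
3│· ♙ · · · · · ·│3
2│♙ · ♙ ♙ ♙ ♙ ♙ ♙│2
1│♖ ♘ ♗ ♕ ♔ ♗ ♘ ♖│1
  ─────────────────
  a b c d e f g h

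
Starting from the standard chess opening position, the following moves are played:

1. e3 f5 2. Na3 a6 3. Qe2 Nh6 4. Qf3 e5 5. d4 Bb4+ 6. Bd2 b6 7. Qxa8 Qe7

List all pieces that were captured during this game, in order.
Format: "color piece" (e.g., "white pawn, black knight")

Tracking captures:
  Qxa8: captured black rook

black rook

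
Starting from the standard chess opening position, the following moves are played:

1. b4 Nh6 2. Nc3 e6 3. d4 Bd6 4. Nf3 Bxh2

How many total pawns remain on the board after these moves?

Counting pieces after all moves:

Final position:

  a b c d e f g h
  ─────────────────
8│♜ ♞ ♝ ♛ ♚ · · ♜│8
7│♟ ♟ ♟ ♟ · ♟ ♟ ♟│7
6│· · · · ♟ · · ♞│6
5│· · · · · · · ·│5
4│· ♙ · ♙ · · · ·│4
3│· · ♘ · · ♘ · ·│3
2│♙ · ♙ · ♙ ♙ ♙ ♝│2
1│♖ · ♗ ♕ ♔ ♗ · ♖│1
  ─────────────────
  a b c d e f g h


15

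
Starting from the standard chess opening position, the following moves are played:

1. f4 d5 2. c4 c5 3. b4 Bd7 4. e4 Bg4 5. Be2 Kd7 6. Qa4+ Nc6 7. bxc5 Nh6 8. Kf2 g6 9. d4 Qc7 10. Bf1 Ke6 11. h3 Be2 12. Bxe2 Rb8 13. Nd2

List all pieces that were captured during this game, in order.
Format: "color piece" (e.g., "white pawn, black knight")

Tracking captures:
  bxc5: captured black pawn
  Bxe2: captured black bishop

black pawn, black bishop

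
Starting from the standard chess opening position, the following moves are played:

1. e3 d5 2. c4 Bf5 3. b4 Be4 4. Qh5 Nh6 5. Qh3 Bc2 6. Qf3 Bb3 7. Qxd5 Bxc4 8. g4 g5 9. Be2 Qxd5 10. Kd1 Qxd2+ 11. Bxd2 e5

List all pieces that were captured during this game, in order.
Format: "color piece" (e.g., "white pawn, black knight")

Tracking captures:
  Qxd5: captured black pawn
  Bxc4: captured white pawn
  Qxd5: captured white queen
  Qxd2+: captured white pawn
  Bxd2: captured black queen

black pawn, white pawn, white queen, white pawn, black queen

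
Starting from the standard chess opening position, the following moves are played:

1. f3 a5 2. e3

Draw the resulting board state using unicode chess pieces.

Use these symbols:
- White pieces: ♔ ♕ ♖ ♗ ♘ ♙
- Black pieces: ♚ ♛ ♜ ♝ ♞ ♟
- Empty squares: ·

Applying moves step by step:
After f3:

♜ ♞ ♝ ♛ ♚ ♝ ♞ ♜
♟ ♟ ♟ ♟ ♟ ♟ ♟ ♟
· · · · · · · ·
· · · · · · · ·
· · · · · · · ·
· · · · · ♙ · ·
♙ ♙ ♙ ♙ ♙ · ♙ ♙
♖ ♘ ♗ ♕ ♔ ♗ ♘ ♖


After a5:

♜ ♞ ♝ ♛ ♚ ♝ ♞ ♜
· ♟ ♟ ♟ ♟ ♟ ♟ ♟
· · · · · · · ·
♟ · · · · · · ·
· · · · · · · ·
· · · · · ♙ · ·
♙ ♙ ♙ ♙ ♙ · ♙ ♙
♖ ♘ ♗ ♕ ♔ ♗ ♘ ♖


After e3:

♜ ♞ ♝ ♛ ♚ ♝ ♞ ♜
· ♟ ♟ ♟ ♟ ♟ ♟ ♟
· · · · · · · ·
♟ · · · · · · ·
· · · · · · · ·
· · · · ♙ ♙ · ·
♙ ♙ ♙ ♙ · · ♙ ♙
♖ ♘ ♗ ♕ ♔ ♗ ♘ ♖



  a b c d e f g h
  ─────────────────
8│♜ ♞ ♝ ♛ ♚ ♝ ♞ ♜│8
7│· ♟ ♟ ♟ ♟ ♟ ♟ ♟│7
6│· · · · · · · ·│6
5│♟ · · · · · · ·│5
4│· · · · · · · ·│4
3│· · · · ♙ ♙ · ·│3
2│♙ ♙ ♙ ♙ · · ♙ ♙│2
1│♖ ♘ ♗ ♕ ♔ ♗ ♘ ♖│1
  ─────────────────
  a b c d e f g h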